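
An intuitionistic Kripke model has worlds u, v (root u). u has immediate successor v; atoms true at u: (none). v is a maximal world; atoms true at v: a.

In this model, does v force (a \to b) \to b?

Yes

v \Vdash (a \to b) \to b vacuously: no world accessible from v forces the antecedent a \to b.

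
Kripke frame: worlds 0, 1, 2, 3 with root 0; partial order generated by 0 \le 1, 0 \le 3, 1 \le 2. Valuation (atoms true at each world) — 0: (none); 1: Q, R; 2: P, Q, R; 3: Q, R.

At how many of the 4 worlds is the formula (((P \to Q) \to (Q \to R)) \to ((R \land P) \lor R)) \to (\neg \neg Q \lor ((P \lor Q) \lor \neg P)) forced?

0: forces it.
1: forces it.
2: forces it.
3: forces it.
Worlds forcing the formula: {0, 1, 2, 3}.

4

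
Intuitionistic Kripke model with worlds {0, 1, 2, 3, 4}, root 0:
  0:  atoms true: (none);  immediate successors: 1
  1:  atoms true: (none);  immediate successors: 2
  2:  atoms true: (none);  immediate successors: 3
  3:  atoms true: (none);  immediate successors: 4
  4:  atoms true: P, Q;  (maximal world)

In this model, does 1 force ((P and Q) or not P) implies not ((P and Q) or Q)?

1 does not force ((P and Q) or not P) implies not ((P and Q) or Q): at the accessible world 4, 4 forces (P and Q) or not P but 4 does not force not ((P and Q) or Q).
4 does not force not ((P and Q) or Q) since 4 is accessible from 4 and 4 forces (P and Q) or Q.
4 forces (P and Q) or Q via the disjunct P and Q.

No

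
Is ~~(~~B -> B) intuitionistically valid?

This is the double negation of double-negation elimination, which is intuitionistically derivable.
By Glivenko's theorem the double negation of any classical propositional tautology is intuitionistically provable; ~~B -> B is classically a tautology.

Yes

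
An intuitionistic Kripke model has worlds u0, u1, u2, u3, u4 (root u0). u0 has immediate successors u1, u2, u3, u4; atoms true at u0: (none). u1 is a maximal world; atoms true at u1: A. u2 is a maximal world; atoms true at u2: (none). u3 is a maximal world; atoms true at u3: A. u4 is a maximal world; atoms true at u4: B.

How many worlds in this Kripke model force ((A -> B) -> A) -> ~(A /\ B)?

5

u0: forces it.
u1: forces it.
u2: forces it.
u3: forces it.
u4: forces it.
Worlds forcing the formula: {u0, u1, u2, u3, u4}.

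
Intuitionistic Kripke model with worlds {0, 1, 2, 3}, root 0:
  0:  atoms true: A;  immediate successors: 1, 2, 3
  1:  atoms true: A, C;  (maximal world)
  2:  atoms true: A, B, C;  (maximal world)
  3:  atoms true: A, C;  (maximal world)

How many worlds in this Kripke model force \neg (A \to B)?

2

0: does not force it — 0 \nVdash \neg (A \to B) since 2 is accessible from 0 and 2 \Vdash A \to B.
1: forces it.
2: does not force it — 2 \nVdash \neg (A \to B) since 2 is accessible from 2 and 2 \Vdash A \to B.
3: forces it.
Worlds forcing the formula: {1, 3}.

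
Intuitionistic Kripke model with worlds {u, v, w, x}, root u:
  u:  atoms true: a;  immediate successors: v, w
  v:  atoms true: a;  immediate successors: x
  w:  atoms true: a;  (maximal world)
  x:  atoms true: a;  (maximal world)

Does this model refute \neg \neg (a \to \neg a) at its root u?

u \nVdash \neg \neg (a \to \neg a) since u is accessible from u and u \Vdash \neg (a \to \neg a).
u \Vdash \neg (a \to \neg a): no world accessible from u forces a \to \neg a.
So the root u does not force \neg \neg (a \to \neg a); the model is a countermodel.

Yes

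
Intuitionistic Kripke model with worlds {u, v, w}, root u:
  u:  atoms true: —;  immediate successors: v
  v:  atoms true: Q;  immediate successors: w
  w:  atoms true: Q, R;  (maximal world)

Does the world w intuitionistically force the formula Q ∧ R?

Yes

w ⊩ Q ∧ R since w forces both conjuncts.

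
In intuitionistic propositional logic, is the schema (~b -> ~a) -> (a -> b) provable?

This is the converse of contraposition, which is not intuitionistically valid.
A Kripke countermodel: worlds u0, u1; order generated by u0 <= u1; atoms true at each world — u0:{a}; u1:{a,b}.
u0 ||-/- (~b -> ~a) -> (a -> b): already at u0 itself, u0 ||- ~b -> ~a but u0 ||-/- a -> b.
u0 ||-/- a -> b: already at u0 itself, u0 ||- a but u0 ||-/- b.
u0 lacks atom b, so u0 ||-/- b.
So the root u0 does not force the formula.

No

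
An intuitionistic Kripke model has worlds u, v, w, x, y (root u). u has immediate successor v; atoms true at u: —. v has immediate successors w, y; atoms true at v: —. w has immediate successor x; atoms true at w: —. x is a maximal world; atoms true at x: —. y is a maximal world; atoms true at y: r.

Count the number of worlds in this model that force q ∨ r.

1

u: does not force it — u ⊮ q ∨ r: neither disjunct is forced at u.
v: does not force it — v ⊮ q ∨ r: neither disjunct is forced at v.
w: does not force it.
x: does not force it.
y: forces it.
Worlds forcing the formula: {y}.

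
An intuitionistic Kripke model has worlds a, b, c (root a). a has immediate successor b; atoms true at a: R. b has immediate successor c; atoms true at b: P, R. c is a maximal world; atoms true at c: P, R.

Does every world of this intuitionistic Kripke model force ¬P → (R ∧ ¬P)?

Yes

a ⊩ ¬P → (R ∧ ¬P) vacuously: no world accessible from a forces the antecedent ¬P.
Since the root a forces ¬P → (R ∧ ¬P) and forcing is persistent (monotone upward), every world forces it.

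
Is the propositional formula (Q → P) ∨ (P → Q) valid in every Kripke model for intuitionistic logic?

No

This is the Gödel–Dummett linearity axiom, which is not intuitionistically valid.
A Kripke countermodel: worlds u0, u1, u2; order generated by u0 ≤ u1, u0 ≤ u2; atoms true at each world — u0:{}; u1:{Q}; u2:{P}.
u0 ⊮ (Q → P) ∨ (P → Q): neither disjunct is forced at u0.
u0 ⊮ Q → P: at the accessible world u1, u1 ⊩ Q but u1 ⊮ P.
u1 lacks atom P, so u1 ⊮ P.
So the root u0 does not force the formula.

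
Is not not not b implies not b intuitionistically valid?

Yes

This is triple-negation reduction, which is intuitionistically derivable.
Assume not not not b and suppose b. Then not not b (double-negation introduction), contradicting not not not b. So not b.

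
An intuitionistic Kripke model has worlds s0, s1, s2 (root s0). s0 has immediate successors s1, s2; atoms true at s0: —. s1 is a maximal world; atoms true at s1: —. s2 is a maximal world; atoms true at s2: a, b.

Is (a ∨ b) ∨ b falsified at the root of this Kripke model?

s0 ⊮ (a ∨ b) ∨ b: neither disjunct is forced at s0.
s0 ⊮ a ∨ b: neither disjunct is forced at s0.
s0 lacks atom a, so s0 ⊮ a.
So the root s0 does not force (a ∨ b) ∨ b; the model is a countermodel.

Yes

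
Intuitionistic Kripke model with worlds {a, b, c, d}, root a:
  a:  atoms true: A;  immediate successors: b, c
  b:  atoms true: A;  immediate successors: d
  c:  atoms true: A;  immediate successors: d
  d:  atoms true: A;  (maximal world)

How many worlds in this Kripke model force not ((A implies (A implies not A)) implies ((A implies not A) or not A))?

0

a: does not force it — a does not force not ((A implies (A implies not A)) implies ((A implies not A) or not A)) since a is accessible from a and a forces (A implies (A implies not A)) implies ((A implies not A) or not A).
b: does not force it — b does not force not ((A implies (A implies not A)) implies ((A implies not A) or not A)) since b is accessible from b and b forces (A implies (A implies not A)) implies ((A implies not A) or not A).
c: does not force it — c does not force not ((A implies (A implies not A)) implies ((A implies not A) or not A)) since c is accessible from c and c forces (A implies (A implies not A)) implies ((A implies not A) or not A).
d: does not force it.
Worlds forcing the formula: { }.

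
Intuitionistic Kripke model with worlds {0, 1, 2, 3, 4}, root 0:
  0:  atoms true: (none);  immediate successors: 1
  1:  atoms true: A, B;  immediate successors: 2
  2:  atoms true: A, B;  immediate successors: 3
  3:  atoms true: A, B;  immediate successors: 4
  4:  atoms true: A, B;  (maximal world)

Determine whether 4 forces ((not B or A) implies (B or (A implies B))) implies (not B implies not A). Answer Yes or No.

Yes

4 forces ((not B or A) implies (B or (A implies B))) implies (not B implies not A): every world accessible from 4 that forces (not B or A) implies (B or (A implies B)) (namely 4) also forces not B implies not A.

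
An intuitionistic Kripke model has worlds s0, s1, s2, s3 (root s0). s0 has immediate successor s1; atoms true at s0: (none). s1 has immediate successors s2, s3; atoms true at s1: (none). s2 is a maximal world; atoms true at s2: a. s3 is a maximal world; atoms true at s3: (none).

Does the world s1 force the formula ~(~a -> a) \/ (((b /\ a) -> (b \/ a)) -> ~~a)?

No

s1 ||-/- ~(~a -> a) \/ (((b /\ a) -> (b \/ a)) -> ~~a): neither disjunct is forced at s1.
s1 ||-/- ~(~a -> a) since s2 is accessible from s1 and s2 ||- ~a -> a.
s2 ||- ~a -> a vacuously: no world accessible from s2 forces the antecedent ~a.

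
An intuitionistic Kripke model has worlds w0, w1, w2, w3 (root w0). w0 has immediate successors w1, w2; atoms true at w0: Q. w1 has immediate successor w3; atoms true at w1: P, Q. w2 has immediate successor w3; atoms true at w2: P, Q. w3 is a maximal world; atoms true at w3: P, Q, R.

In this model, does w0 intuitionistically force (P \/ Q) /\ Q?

Yes

w0 ||- (P \/ Q) /\ Q since w0 forces both conjuncts.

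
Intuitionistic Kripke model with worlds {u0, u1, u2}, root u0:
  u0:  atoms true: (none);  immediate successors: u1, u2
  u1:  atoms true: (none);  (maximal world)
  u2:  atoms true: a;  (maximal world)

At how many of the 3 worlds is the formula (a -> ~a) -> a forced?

u0: does not force it — u0 ||-/- (a -> ~a) -> a: at the accessible world u1, u1 ||- a -> ~a but u1 ||-/- a.
u1: does not force it — u1 ||-/- (a -> ~a) -> a: already at u1 itself, u1 ||- a -> ~a but u1 ||-/- a.
u2: forces it.
Worlds forcing the formula: {u2}.

1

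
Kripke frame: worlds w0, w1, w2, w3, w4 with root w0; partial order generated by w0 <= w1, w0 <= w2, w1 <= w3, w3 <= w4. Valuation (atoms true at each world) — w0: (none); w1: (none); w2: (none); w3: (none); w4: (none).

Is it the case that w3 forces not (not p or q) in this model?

w3 does not force not (not p or q) since w3 is accessible from w3 and w3 forces not p or q.
w3 forces not p or q via the disjunct not p.

No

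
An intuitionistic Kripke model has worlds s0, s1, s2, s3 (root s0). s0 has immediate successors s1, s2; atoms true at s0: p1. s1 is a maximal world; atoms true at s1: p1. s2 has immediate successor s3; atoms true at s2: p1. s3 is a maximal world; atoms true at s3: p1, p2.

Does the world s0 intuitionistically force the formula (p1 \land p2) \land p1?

No

s0 \nVdash (p1 \land p2) \land p1 since s0 fails p1 \land p2.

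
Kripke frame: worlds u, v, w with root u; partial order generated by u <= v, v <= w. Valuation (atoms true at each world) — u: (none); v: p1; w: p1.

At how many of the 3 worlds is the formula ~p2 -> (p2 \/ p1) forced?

u: does not force it — u ||-/- ~p2 -> (p2 \/ p1): already at u itself, u ||- ~p2 but u ||-/- p2 \/ p1.
v: forces it.
w: forces it.
Worlds forcing the formula: {v, w}.

2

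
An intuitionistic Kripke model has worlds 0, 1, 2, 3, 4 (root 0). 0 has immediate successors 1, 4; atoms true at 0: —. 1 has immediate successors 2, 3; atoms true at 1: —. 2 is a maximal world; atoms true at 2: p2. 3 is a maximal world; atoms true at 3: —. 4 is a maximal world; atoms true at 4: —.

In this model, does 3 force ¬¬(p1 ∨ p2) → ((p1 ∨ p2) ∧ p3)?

3 ⊩ ¬¬(p1 ∨ p2) → ((p1 ∨ p2) ∧ p3) vacuously: no world accessible from 3 forces the antecedent ¬¬(p1 ∨ p2).

Yes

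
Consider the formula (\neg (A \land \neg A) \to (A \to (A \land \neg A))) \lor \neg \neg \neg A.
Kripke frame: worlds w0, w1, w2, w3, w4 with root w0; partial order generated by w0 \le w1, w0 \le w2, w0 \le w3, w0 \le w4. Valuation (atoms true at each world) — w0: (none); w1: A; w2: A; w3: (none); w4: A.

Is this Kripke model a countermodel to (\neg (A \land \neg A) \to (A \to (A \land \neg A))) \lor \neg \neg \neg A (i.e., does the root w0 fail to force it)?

Yes

w0 \nVdash (\neg (A \land \neg A) \to (A \to (A \land \neg A))) \lor \neg \neg \neg A: neither disjunct is forced at w0.
w0 \nVdash \neg (A \land \neg A) \to (A \to (A \land \neg A)): already at w0 itself, w0 \Vdash \neg (A \land \neg A) but w0 \nVdash A \to (A \land \neg A).
w0 \nVdash A \to (A \land \neg A): at the accessible world w1, w1 \Vdash A but w1 \nVdash A \land \neg A.
w1 \nVdash A \land \neg A since w1 fails \neg A.
So the root w0 does not force (\neg (A \land \neg A) \to (A \to (A \land \neg A))) \lor \neg \neg \neg A; the model is a countermodel.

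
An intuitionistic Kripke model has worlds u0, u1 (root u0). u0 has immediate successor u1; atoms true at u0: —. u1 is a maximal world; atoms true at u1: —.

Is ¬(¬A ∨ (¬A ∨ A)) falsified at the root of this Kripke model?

Yes

u0 ⊮ ¬(¬A ∨ (¬A ∨ A)) since u0 is accessible from u0 and u0 ⊩ ¬A ∨ (¬A ∨ A).
u0 ⊩ ¬A ∨ (¬A ∨ A) via the disjunct ¬A.
So the root u0 does not force ¬(¬A ∨ (¬A ∨ A)); the model is a countermodel.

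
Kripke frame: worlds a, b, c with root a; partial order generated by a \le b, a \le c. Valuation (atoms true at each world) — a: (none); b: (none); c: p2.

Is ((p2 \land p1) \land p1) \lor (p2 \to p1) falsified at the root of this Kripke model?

a \nVdash ((p2 \land p1) \land p1) \lor (p2 \to p1): neither disjunct is forced at a.
a \nVdash (p2 \land p1) \land p1 since a fails p2 \land p1.
So the root a does not force ((p2 \land p1) \land p1) \lor (p2 \to p1); the model is a countermodel.

Yes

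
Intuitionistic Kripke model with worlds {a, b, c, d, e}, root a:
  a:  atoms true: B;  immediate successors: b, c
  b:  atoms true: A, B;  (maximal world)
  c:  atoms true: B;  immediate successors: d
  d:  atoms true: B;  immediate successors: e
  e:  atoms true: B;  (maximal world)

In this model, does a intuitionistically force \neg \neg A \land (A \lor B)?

a \nVdash \neg \neg A \land (A \lor B) since a fails \neg \neg A.

No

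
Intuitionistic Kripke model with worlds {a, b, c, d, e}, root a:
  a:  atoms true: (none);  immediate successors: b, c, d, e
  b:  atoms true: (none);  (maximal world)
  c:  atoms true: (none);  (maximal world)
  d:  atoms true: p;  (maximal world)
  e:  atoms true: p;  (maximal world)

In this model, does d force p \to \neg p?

d \nVdash p \to \neg p: already at d itself, d \Vdash p but d \nVdash \neg p.
d \nVdash \neg p since d is accessible from d and d \Vdash p.

No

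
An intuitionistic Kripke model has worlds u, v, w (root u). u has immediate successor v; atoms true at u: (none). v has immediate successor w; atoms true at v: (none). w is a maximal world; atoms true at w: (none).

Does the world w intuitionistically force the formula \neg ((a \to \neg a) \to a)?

w \Vdash \neg ((a \to \neg a) \to a): no world accessible from w forces (a \to \neg a) \to a.

Yes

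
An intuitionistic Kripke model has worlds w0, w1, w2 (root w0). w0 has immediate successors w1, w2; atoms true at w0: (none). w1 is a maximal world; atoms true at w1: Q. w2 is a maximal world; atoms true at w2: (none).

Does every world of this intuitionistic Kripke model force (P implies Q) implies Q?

No

Not every world: w0 does not force (P implies Q) implies Q.
w0 does not force (P implies Q) implies Q: already at w0 itself, w0 forces P implies Q but w0 does not force Q.
w0 lacks atom Q, so w0 does not force Q.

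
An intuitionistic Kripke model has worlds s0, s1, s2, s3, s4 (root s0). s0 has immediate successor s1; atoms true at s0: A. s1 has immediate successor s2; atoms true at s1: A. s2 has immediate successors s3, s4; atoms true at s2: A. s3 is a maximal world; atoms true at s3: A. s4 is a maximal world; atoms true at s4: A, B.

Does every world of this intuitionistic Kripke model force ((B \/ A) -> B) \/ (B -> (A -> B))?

Yes

s0 ||- ((B \/ A) -> B) \/ (B -> (A -> B)) via the disjunct B -> (A -> B).
Since the root s0 forces ((B \/ A) -> B) \/ (B -> (A -> B)) and forcing is persistent (monotone upward), every world forces it.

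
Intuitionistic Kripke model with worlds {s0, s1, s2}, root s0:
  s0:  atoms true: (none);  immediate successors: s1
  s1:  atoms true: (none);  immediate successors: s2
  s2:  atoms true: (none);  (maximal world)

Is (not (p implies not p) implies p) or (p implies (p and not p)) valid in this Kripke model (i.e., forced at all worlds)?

Yes

s0 forces (not (p implies not p) implies p) or (p implies (p and not p)) via the disjunct not (p implies not p) implies p.
Since the root s0 forces (not (p implies not p) implies p) or (p implies (p and not p)) and forcing is persistent (monotone upward), every world forces it.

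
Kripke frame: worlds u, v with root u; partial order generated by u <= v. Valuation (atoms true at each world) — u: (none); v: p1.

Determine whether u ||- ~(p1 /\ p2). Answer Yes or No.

u ||- ~(p1 /\ p2): no world accessible from u forces p1 /\ p2.

Yes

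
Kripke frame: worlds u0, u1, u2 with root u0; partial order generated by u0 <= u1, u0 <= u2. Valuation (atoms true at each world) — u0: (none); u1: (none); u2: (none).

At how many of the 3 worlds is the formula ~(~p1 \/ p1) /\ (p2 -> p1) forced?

u0: does not force it — u0 ||-/- ~(~p1 \/ p1) /\ (p2 -> p1) since u0 fails ~(~p1 \/ p1).
u1: does not force it.
u2: does not force it.
Worlds forcing the formula: { }.

0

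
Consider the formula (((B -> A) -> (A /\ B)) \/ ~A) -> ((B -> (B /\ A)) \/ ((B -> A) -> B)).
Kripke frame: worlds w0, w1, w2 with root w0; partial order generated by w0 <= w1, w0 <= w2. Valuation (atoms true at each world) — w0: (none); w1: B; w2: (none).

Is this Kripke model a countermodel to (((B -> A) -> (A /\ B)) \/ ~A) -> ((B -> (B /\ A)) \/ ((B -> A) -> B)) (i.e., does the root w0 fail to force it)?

Yes

w0 ||-/- (((B -> A) -> (A /\ B)) \/ ~A) -> ((B -> (B /\ A)) \/ ((B -> A) -> B)): already at w0 itself, w0 ||- ((B -> A) -> (A /\ B)) \/ ~A but w0 ||-/- (B -> (B /\ A)) \/ ((B -> A) -> B).
w0 ||-/- (B -> (B /\ A)) \/ ((B -> A) -> B): neither disjunct is forced at w0.
w0 ||-/- B -> (B /\ A): at the accessible world w1, w1 ||- B but w1 ||-/- B /\ A.
So the root w0 does not force (((B -> A) -> (A /\ B)) \/ ~A) -> ((B -> (B /\ A)) \/ ((B -> A) -> B)); the model is a countermodel.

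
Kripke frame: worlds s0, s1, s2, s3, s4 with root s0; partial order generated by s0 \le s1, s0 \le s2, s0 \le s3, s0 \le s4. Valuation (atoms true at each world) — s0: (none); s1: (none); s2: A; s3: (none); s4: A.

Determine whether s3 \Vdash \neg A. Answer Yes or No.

s3 \Vdash \neg A: no world accessible from s3 forces A.

Yes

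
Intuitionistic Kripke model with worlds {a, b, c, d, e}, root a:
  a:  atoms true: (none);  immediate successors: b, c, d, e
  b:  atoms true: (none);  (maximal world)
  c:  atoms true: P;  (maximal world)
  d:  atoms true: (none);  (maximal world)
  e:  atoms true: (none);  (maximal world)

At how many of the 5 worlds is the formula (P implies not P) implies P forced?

a: does not force it — a does not force (P implies not P) implies P: at the accessible world b, b forces P implies not P but b does not force P.
b: does not force it.
c: forces it.
d: does not force it.
e: does not force it.
Worlds forcing the formula: {c}.

1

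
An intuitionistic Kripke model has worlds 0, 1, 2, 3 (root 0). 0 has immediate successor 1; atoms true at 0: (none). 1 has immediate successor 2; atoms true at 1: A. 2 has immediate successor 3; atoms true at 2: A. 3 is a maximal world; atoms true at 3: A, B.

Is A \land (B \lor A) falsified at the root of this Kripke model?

0 \nVdash A \land (B \lor A) since 0 fails A.
So the root 0 does not force A \land (B \lor A); the model is a countermodel.

Yes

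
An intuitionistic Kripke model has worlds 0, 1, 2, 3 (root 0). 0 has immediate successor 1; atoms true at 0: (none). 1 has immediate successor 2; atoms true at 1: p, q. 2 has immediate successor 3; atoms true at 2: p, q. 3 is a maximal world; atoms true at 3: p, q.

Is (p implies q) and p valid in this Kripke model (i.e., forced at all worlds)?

No

Not every world: 0 does not force (p implies q) and p.
0 does not force (p implies q) and p since 0 fails p.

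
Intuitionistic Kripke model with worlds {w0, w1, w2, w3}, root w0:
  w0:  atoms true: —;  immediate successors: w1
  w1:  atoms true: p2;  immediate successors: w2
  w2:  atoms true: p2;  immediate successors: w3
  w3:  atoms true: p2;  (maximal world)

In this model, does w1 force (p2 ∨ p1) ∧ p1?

w1 ⊮ (p2 ∨ p1) ∧ p1 since w1 fails p1.

No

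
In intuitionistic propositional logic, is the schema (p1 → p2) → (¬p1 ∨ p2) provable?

This is the material-implication-as-disjunction principle, which is not intuitionistically valid.
A Kripke countermodel: worlds s0, s1; order generated by s0 ≤ s1; atoms true at each world — s0:{}; s1:{p1,p2}.
s0 ⊮ (p1 → p2) → (¬p1 ∨ p2): already at s0 itself, s0 ⊩ p1 → p2 but s0 ⊮ ¬p1 ∨ p2.
s0 ⊮ ¬p1 ∨ p2: neither disjunct is forced at s0.
s0 ⊮ ¬p1 since s1 is accessible from s0 and s1 ⊩ p1.
So the root s0 does not force the formula.

No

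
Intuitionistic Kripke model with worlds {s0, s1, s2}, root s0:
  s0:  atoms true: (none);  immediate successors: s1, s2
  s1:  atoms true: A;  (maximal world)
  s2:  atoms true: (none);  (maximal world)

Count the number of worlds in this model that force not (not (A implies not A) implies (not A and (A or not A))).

1

s0: does not force it — s0 does not force not (not (A implies not A) implies (not A and (A or not A))) since s2 is accessible from s0 and s2 forces not (A implies not A) implies (not A and (A or not A)).
s1: forces it.
s2: does not force it — s2 does not force not (not (A implies not A) implies (not A and (A or not A))) since s2 is accessible from s2 and s2 forces not (A implies not A) implies (not A and (A or not A)).
Worlds forcing the formula: {s1}.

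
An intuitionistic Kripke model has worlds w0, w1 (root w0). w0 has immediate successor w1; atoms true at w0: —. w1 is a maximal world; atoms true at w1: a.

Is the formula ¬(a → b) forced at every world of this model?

Yes

w0 ⊩ ¬(a → b): no world accessible from w0 forces a → b.
Since the root w0 forces ¬(a → b) and forcing is persistent (monotone upward), every world forces it.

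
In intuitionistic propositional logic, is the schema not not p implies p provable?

No

This is double-negation elimination, which is not intuitionistically valid.
A Kripke countermodel: worlds u, v; order generated by u <= v; atoms true at each world — u:{}; v:{p}.
u does not force not not p implies p: already at u itself, u forces not not p but u does not force p.
u lacks atom p, so u does not force p.
So the root u does not force the formula.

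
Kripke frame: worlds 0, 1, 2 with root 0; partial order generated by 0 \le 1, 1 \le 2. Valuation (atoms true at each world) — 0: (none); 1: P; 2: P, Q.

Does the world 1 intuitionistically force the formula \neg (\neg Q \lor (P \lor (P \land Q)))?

1 \nVdash \neg (\neg Q \lor (P \lor (P \land Q))) since 1 is accessible from 1 and 1 \Vdash \neg Q \lor (P \lor (P \land Q)).
1 \Vdash \neg Q \lor (P \lor (P \land Q)) via the disjunct P \lor (P \land Q).

No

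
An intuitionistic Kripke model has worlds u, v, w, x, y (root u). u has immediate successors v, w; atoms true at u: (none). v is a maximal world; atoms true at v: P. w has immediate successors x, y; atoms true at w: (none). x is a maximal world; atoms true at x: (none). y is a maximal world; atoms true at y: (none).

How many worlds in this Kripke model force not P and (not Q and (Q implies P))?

3

u: does not force it — u does not force not P and (not Q and (Q implies P)) since u fails not P.
v: does not force it.
w: forces it.
x: forces it.
y: forces it.
Worlds forcing the formula: {w, x, y}.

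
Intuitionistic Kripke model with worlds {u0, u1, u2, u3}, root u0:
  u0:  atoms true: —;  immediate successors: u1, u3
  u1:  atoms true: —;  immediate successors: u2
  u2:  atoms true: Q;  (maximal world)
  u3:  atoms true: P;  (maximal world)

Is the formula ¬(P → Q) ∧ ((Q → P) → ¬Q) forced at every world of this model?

Not every world: u0 ⊮ ¬(P → Q) ∧ ((Q → P) → ¬Q).
u0 ⊮ ¬(P → Q) ∧ ((Q → P) → ¬Q) since u0 fails ¬(P → Q).

No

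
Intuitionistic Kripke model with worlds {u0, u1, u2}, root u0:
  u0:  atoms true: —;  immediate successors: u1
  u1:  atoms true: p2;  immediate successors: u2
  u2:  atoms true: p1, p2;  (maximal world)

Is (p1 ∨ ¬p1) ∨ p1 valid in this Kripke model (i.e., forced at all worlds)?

No

Not every world: u0 ⊮ (p1 ∨ ¬p1) ∨ p1.
u0 ⊮ (p1 ∨ ¬p1) ∨ p1: neither disjunct is forced at u0.
u0 ⊮ p1 ∨ ¬p1: neither disjunct is forced at u0.
u0 lacks atom p1, so u0 ⊮ p1.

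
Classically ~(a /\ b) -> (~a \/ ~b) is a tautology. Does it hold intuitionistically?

This is the constructively invalid direction of De Morgan's law for conjunction, which is not intuitionistically valid.
A Kripke countermodel: worlds s0, s1, s2; order generated by s0 <= s1, s0 <= s2; atoms true at each world — s0:{}; s1:{a}; s2:{b}.
s0 ||-/- ~(a /\ b) -> (~a \/ ~b): already at s0 itself, s0 ||- ~(a /\ b) but s0 ||-/- ~a \/ ~b.
s0 ||-/- ~a \/ ~b: neither disjunct is forced at s0.
s0 ||-/- ~a since s1 is accessible from s0 and s1 ||- a.
So the root s0 does not force the formula.

No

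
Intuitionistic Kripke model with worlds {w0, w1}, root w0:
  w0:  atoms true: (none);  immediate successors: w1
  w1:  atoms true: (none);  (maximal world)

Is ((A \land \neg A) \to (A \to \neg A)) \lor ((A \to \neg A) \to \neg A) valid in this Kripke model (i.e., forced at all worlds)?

w0 \Vdash ((A \land \neg A) \to (A \to \neg A)) \lor ((A \to \neg A) \to \neg A) via the disjunct (A \land \neg A) \to (A \to \neg A).
Since the root w0 forces ((A \land \neg A) \to (A \to \neg A)) \lor ((A \to \neg A) \to \neg A) and forcing is persistent (monotone upward), every world forces it.

Yes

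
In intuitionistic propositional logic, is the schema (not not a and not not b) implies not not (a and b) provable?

This is the distribution of double negation over conjunction, which is intuitionistically derivable.
Assume not not a, not not b, and not (a and b). From a we'd get not b (since a and b is refuted), contradicting not not b; so not a, contradicting not not a.

Yes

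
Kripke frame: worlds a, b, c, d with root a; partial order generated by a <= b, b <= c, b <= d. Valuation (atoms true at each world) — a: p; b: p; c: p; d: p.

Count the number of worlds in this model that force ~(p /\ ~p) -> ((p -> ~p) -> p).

4

a: forces it.
b: forces it.
c: forces it.
d: forces it.
Worlds forcing the formula: {a, b, c, d}.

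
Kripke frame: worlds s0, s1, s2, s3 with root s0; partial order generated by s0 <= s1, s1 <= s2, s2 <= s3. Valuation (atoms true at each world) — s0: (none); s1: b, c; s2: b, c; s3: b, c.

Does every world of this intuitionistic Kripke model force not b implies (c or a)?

Yes

s0 forces not b implies (c or a) vacuously: no world accessible from s0 forces the antecedent not b.
Since the root s0 forces not b implies (c or a) and forcing is persistent (monotone upward), every world forces it.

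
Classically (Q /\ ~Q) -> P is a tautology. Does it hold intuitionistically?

Yes

This is an instance of ex falso quodlibet, which is intuitionistically derivable.
No world can force both Q and ~Q, so the antecedent Q /\ ~Q is never forced and the implication holds vacuously at every world.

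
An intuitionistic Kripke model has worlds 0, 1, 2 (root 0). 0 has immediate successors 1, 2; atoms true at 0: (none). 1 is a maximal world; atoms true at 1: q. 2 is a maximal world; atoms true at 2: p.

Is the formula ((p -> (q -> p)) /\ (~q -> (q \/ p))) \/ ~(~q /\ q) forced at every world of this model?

0 ||- ((p -> (q -> p)) /\ (~q -> (q \/ p))) \/ ~(~q /\ q) via the disjunct (p -> (q -> p)) /\ (~q -> (q \/ p)).
Since the root 0 forces ((p -> (q -> p)) /\ (~q -> (q \/ p))) \/ ~(~q /\ q) and forcing is persistent (monotone upward), every world forces it.

Yes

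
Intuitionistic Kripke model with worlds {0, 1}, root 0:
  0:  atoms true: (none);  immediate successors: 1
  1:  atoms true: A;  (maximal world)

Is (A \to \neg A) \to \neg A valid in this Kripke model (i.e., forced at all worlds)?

Yes

0 \Vdash (A \to \neg A) \to \neg A vacuously: no world accessible from 0 forces the antecedent A \to \neg A.
Since the root 0 forces (A \to \neg A) \to \neg A and forcing is persistent (monotone upward), every world forces it.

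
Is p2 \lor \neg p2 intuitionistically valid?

No

This is the law of excluded middle, which is not intuitionistically valid.
A Kripke countermodel: worlds a, b; order generated by a \le b; atoms true at each world — a:{}; b:{p2}.
a \nVdash p2 \lor \neg p2: neither disjunct is forced at a.
a lacks atom p2, so a \nVdash p2.
So the root a does not force the formula.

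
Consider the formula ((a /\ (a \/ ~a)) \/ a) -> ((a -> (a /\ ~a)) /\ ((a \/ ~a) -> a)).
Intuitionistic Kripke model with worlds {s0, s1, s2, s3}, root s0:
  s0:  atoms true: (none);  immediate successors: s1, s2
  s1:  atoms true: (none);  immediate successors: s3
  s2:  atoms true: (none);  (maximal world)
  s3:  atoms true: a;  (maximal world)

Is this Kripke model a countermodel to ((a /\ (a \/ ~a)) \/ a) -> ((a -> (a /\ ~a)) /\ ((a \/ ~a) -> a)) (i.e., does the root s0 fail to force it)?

Yes

s0 ||-/- ((a /\ (a \/ ~a)) \/ a) -> ((a -> (a /\ ~a)) /\ ((a \/ ~a) -> a)): at the accessible world s3, s3 ||- (a /\ (a \/ ~a)) \/ a but s3 ||-/- (a -> (a /\ ~a)) /\ ((a \/ ~a) -> a).
s3 ||-/- (a -> (a /\ ~a)) /\ ((a \/ ~a) -> a) since s3 fails a -> (a /\ ~a).
So the root s0 does not force ((a /\ (a \/ ~a)) \/ a) -> ((a -> (a /\ ~a)) /\ ((a \/ ~a) -> a)); the model is a countermodel.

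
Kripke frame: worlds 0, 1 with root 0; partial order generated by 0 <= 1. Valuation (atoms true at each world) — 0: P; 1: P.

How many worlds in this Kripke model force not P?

0: does not force it — 0 does not force not P since 0 is accessible from 0 and 0 forces P.
1: does not force it — 1 does not force not P since 1 is accessible from 1 and 1 forces P.
Worlds forcing the formula: { }.

0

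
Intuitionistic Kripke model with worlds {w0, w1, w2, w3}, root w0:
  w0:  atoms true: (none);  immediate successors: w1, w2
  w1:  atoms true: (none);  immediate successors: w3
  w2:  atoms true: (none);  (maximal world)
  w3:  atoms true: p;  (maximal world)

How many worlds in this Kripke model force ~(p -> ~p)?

2

w0: does not force it — w0 ||-/- ~(p -> ~p) since w2 is accessible from w0 and w2 ||- p -> ~p.
w1: forces it.
w2: does not force it — w2 ||-/- ~(p -> ~p) since w2 is accessible from w2 and w2 ||- p -> ~p.
w3: forces it.
Worlds forcing the formula: {w1, w3}.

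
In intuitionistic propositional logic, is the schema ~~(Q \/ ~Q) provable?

This is the double negation of excluded middle, which is intuitionistically derivable.
Assuming ~(Q \/ ~Q): from Q we'd get Q \/ ~Q, so ~Q; but then Q \/ ~Q again — contradiction. Hence ~~(Q \/ ~Q).

Yes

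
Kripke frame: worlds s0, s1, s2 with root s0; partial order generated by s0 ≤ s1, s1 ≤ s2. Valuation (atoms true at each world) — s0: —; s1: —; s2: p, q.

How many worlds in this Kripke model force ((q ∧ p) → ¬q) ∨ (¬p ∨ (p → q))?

3

s0: forces it.
s1: forces it.
s2: forces it.
Worlds forcing the formula: {s0, s1, s2}.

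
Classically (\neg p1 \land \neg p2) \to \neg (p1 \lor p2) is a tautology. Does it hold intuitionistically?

This is a constructively valid De Morgan direction (conjunction of negations to negated disjunction), which is intuitionistically derivable.
If both \neg p1 and \neg p2 hold at a world, no accessible world forces p1 or forces p2, so none forces p1 \lor p2.

Yes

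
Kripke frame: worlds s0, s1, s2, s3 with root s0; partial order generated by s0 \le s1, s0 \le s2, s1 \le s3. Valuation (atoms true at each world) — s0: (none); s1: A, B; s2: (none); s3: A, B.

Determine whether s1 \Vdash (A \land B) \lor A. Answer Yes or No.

s1 \Vdash (A \land B) \lor A via the disjunct A \land B.

Yes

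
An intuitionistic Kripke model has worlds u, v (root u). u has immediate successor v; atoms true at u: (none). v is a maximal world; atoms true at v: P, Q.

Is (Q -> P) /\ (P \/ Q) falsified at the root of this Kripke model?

Yes

u ||-/- (Q -> P) /\ (P \/ Q) since u fails P \/ Q.
So the root u does not force (Q -> P) /\ (P \/ Q); the model is a countermodel.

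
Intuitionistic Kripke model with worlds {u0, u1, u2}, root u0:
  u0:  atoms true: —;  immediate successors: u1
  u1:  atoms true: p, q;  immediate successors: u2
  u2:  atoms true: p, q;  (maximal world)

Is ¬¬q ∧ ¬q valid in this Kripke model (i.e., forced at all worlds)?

Not every world: u0 ⊮ ¬¬q ∧ ¬q.
u0 ⊮ ¬¬q ∧ ¬q since u0 fails ¬q.

No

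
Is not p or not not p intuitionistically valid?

No

This is the weak law of excluded middle, which is not intuitionistically valid.
A Kripke countermodel: worlds u0, u1, u2; order generated by u0 <= u1, u0 <= u2; atoms true at each world — u0:{}; u1:{p}; u2:{}.
u0 does not force not p or not not p: neither disjunct is forced at u0.
u0 does not force not p since u1 is accessible from u0 and u1 forces p.
So the root u0 does not force the formula.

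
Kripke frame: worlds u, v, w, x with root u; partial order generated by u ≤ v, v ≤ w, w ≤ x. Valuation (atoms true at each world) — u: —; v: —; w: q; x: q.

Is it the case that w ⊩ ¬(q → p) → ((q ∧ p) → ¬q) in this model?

Yes

w ⊩ ¬(q → p) → ((q ∧ p) → ¬q): every world accessible from w that forces ¬(q → p) (namely w, x) also forces (q ∧ p) → ¬q.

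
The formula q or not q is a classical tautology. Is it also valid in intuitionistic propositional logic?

No

This is the law of excluded middle, which is not intuitionistically valid.
A Kripke countermodel: worlds 0, 1; order generated by 0 <= 1; atoms true at each world — 0:{}; 1:{q}.
0 does not force q or not q: neither disjunct is forced at 0.
0 lacks atom q, so 0 does not force q.
So the root 0 does not force the formula.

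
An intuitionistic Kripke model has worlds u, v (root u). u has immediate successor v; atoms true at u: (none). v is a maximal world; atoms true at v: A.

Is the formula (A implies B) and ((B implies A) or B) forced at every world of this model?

No

Not every world: u does not force (A implies B) and ((B implies A) or B).
u does not force (A implies B) and ((B implies A) or B) since u fails A implies B.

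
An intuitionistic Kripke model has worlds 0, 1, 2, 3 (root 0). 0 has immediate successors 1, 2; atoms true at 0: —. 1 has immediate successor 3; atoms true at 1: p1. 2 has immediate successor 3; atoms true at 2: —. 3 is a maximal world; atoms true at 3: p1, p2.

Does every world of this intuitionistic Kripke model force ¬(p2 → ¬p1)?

Yes

0 ⊩ ¬(p2 → ¬p1): no world accessible from 0 forces p2 → ¬p1.
Since the root 0 forces ¬(p2 → ¬p1) and forcing is persistent (monotone upward), every world forces it.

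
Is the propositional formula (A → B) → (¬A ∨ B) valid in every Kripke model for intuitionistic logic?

This is the material-implication-as-disjunction principle, which is not intuitionistically valid.
A Kripke countermodel: worlds 0, 1; order generated by 0 ≤ 1; atoms true at each world — 0:{}; 1:{A,B}.
0 ⊮ (A → B) → (¬A ∨ B): already at 0 itself, 0 ⊩ A → B but 0 ⊮ ¬A ∨ B.
0 ⊮ ¬A ∨ B: neither disjunct is forced at 0.
0 ⊮ ¬A since 1 is accessible from 0 and 1 ⊩ A.
So the root 0 does not force the formula.

No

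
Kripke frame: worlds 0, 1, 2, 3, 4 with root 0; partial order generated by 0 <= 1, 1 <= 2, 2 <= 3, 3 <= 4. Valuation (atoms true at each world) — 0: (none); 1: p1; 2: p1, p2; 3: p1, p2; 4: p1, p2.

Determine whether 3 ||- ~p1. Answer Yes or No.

No

3 ||-/- ~p1 since 3 is accessible from 3 and 3 ||- p1.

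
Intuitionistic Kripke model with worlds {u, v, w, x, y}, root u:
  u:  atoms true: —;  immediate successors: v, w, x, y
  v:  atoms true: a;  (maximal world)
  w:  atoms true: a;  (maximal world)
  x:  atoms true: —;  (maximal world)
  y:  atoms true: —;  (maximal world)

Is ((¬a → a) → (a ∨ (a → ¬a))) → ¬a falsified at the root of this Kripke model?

u ⊮ ((¬a → a) → (a ∨ (a → ¬a))) → ¬a: already at u itself, u ⊩ (¬a → a) → (a ∨ (a → ¬a)) but u ⊮ ¬a.
u ⊮ ¬a since v is accessible from u and v ⊩ a.
So the root u does not force ((¬a → a) → (a ∨ (a → ¬a))) → ¬a; the model is a countermodel.

Yes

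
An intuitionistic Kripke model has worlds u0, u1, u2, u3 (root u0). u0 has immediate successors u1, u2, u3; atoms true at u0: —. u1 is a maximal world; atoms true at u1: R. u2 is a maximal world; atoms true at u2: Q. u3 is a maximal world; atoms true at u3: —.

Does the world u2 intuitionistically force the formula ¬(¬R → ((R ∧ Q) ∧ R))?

u2 ⊩ ¬(¬R → ((R ∧ Q) ∧ R)): no world accessible from u2 forces ¬R → ((R ∧ Q) ∧ R).

Yes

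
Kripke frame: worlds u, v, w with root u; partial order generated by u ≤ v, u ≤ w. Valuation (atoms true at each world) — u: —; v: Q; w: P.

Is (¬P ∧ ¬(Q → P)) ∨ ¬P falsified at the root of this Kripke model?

u ⊮ (¬P ∧ ¬(Q → P)) ∨ ¬P: neither disjunct is forced at u.
u ⊮ ¬P ∧ ¬(Q → P) since u fails ¬P.
So the root u does not force (¬P ∧ ¬(Q → P)) ∨ ¬P; the model is a countermodel.

Yes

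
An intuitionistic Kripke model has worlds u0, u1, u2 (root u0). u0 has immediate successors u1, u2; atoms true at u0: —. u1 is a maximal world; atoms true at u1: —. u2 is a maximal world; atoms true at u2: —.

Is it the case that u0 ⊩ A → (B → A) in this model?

u0 ⊩ A → (B → A) vacuously: no world accessible from u0 forces the antecedent A.

Yes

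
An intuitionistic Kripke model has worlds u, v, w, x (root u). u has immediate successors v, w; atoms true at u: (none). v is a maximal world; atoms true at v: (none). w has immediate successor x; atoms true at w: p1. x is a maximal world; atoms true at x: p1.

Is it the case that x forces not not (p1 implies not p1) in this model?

x does not force not not (p1 implies not p1) since x is accessible from x and x forces not (p1 implies not p1).
x forces not (p1 implies not p1): no world accessible from x forces p1 implies not p1.

No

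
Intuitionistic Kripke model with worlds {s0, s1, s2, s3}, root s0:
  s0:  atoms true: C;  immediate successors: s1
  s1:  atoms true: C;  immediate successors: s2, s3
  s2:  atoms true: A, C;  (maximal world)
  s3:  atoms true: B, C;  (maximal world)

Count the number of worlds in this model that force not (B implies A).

s0: does not force it — s0 does not force not (B implies A) since s2 is accessible from s0 and s2 forces B implies A.
s1: does not force it — s1 does not force not (B implies A) since s2 is accessible from s1 and s2 forces B implies A.
s2: does not force it — s2 does not force not (B implies A) since s2 is accessible from s2 and s2 forces B implies A.
s3: forces it.
Worlds forcing the formula: {s3}.

1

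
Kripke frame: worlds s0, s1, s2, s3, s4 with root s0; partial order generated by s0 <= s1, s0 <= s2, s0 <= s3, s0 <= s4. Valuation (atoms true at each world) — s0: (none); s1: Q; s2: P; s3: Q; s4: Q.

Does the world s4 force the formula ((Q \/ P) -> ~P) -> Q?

s4 ||- ((Q \/ P) -> ~P) -> Q: every world accessible from s4 that forces (Q \/ P) -> ~P (namely s4) also forces Q.

Yes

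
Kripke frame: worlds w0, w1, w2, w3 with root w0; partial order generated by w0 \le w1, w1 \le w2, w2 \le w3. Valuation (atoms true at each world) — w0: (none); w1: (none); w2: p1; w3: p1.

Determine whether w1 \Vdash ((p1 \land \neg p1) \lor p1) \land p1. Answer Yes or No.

w1 \nVdash ((p1 \land \neg p1) \lor p1) \land p1 since w1 fails (p1 \land \neg p1) \lor p1.

No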